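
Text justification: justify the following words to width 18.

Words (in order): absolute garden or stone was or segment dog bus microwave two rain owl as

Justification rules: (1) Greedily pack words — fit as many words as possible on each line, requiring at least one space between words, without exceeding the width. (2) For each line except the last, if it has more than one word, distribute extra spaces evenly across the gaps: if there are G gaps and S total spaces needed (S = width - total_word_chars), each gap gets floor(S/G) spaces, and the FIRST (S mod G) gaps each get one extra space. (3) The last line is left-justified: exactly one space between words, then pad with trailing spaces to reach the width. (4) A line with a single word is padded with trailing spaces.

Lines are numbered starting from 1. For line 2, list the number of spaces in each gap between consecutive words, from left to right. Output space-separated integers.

Line 1: ['absolute', 'garden', 'or'] (min_width=18, slack=0)
Line 2: ['stone', 'was', 'or'] (min_width=12, slack=6)
Line 3: ['segment', 'dog', 'bus'] (min_width=15, slack=3)
Line 4: ['microwave', 'two', 'rain'] (min_width=18, slack=0)
Line 5: ['owl', 'as'] (min_width=6, slack=12)

Answer: 4 4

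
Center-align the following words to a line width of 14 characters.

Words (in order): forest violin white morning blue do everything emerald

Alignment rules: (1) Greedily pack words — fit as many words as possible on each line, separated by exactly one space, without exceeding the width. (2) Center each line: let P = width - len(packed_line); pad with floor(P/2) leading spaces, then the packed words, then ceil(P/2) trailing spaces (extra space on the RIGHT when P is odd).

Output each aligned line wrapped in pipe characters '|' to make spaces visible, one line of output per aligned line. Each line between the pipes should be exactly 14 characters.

Line 1: ['forest', 'violin'] (min_width=13, slack=1)
Line 2: ['white', 'morning'] (min_width=13, slack=1)
Line 3: ['blue', 'do'] (min_width=7, slack=7)
Line 4: ['everything'] (min_width=10, slack=4)
Line 5: ['emerald'] (min_width=7, slack=7)

Answer: |forest violin |
|white morning |
|   blue do    |
|  everything  |
|   emerald    |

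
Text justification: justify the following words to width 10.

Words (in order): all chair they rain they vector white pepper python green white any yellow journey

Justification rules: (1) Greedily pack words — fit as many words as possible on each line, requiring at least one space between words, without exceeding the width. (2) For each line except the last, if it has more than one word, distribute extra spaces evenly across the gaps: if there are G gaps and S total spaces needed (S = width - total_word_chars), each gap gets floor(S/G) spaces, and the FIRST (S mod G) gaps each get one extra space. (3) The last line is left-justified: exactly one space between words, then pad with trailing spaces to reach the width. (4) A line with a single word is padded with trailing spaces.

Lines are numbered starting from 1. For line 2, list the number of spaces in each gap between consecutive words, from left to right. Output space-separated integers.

Answer: 2

Derivation:
Line 1: ['all', 'chair'] (min_width=9, slack=1)
Line 2: ['they', 'rain'] (min_width=9, slack=1)
Line 3: ['they'] (min_width=4, slack=6)
Line 4: ['vector'] (min_width=6, slack=4)
Line 5: ['white'] (min_width=5, slack=5)
Line 6: ['pepper'] (min_width=6, slack=4)
Line 7: ['python'] (min_width=6, slack=4)
Line 8: ['green'] (min_width=5, slack=5)
Line 9: ['white', 'any'] (min_width=9, slack=1)
Line 10: ['yellow'] (min_width=6, slack=4)
Line 11: ['journey'] (min_width=7, slack=3)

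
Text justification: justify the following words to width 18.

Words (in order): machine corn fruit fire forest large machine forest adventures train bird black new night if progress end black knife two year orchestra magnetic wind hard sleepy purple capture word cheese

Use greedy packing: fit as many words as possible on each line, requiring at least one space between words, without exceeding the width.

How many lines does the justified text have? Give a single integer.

Line 1: ['machine', 'corn', 'fruit'] (min_width=18, slack=0)
Line 2: ['fire', 'forest', 'large'] (min_width=17, slack=1)
Line 3: ['machine', 'forest'] (min_width=14, slack=4)
Line 4: ['adventures', 'train'] (min_width=16, slack=2)
Line 5: ['bird', 'black', 'new'] (min_width=14, slack=4)
Line 6: ['night', 'if', 'progress'] (min_width=17, slack=1)
Line 7: ['end', 'black', 'knife'] (min_width=15, slack=3)
Line 8: ['two', 'year', 'orchestra'] (min_width=18, slack=0)
Line 9: ['magnetic', 'wind', 'hard'] (min_width=18, slack=0)
Line 10: ['sleepy', 'purple'] (min_width=13, slack=5)
Line 11: ['capture', 'word'] (min_width=12, slack=6)
Line 12: ['cheese'] (min_width=6, slack=12)
Total lines: 12

Answer: 12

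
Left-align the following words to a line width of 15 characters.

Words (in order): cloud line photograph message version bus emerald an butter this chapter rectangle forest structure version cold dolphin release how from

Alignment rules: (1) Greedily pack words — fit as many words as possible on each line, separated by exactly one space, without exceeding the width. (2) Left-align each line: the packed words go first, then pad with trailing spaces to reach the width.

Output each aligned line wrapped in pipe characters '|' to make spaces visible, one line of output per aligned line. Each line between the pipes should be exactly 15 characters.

Answer: |cloud line     |
|photograph     |
|message version|
|bus emerald an |
|butter this    |
|chapter        |
|rectangle      |
|forest         |
|structure      |
|version cold   |
|dolphin release|
|how from       |

Derivation:
Line 1: ['cloud', 'line'] (min_width=10, slack=5)
Line 2: ['photograph'] (min_width=10, slack=5)
Line 3: ['message', 'version'] (min_width=15, slack=0)
Line 4: ['bus', 'emerald', 'an'] (min_width=14, slack=1)
Line 5: ['butter', 'this'] (min_width=11, slack=4)
Line 6: ['chapter'] (min_width=7, slack=8)
Line 7: ['rectangle'] (min_width=9, slack=6)
Line 8: ['forest'] (min_width=6, slack=9)
Line 9: ['structure'] (min_width=9, slack=6)
Line 10: ['version', 'cold'] (min_width=12, slack=3)
Line 11: ['dolphin', 'release'] (min_width=15, slack=0)
Line 12: ['how', 'from'] (min_width=8, slack=7)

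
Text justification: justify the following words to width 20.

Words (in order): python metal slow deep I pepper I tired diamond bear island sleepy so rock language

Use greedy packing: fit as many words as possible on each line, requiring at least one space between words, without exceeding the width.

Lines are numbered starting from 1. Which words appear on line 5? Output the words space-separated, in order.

Line 1: ['python', 'metal', 'slow'] (min_width=17, slack=3)
Line 2: ['deep', 'I', 'pepper', 'I'] (min_width=15, slack=5)
Line 3: ['tired', 'diamond', 'bear'] (min_width=18, slack=2)
Line 4: ['island', 'sleepy', 'so'] (min_width=16, slack=4)
Line 5: ['rock', 'language'] (min_width=13, slack=7)

Answer: rock language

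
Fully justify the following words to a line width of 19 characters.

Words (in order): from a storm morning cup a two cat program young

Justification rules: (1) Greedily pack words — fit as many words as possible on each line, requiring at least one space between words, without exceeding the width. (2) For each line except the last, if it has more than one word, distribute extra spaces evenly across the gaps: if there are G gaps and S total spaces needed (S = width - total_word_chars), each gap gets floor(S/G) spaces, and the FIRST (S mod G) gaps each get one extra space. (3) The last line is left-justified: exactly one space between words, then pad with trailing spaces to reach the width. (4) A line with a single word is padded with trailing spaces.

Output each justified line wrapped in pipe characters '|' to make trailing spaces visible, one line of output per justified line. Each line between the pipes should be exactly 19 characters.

Answer: |from     a    storm|
|morning  cup  a two|
|cat program young  |

Derivation:
Line 1: ['from', 'a', 'storm'] (min_width=12, slack=7)
Line 2: ['morning', 'cup', 'a', 'two'] (min_width=17, slack=2)
Line 3: ['cat', 'program', 'young'] (min_width=17, slack=2)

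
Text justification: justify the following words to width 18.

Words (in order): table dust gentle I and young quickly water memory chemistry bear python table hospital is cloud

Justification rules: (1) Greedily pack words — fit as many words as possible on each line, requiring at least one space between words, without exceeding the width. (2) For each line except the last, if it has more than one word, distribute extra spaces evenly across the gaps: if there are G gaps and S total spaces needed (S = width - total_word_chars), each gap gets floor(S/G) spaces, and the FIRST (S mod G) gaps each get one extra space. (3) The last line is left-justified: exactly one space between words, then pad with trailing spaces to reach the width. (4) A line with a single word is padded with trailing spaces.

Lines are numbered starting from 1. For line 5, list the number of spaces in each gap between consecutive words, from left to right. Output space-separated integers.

Answer: 2 1

Derivation:
Line 1: ['table', 'dust', 'gentle'] (min_width=17, slack=1)
Line 2: ['I', 'and', 'young'] (min_width=11, slack=7)
Line 3: ['quickly', 'water'] (min_width=13, slack=5)
Line 4: ['memory', 'chemistry'] (min_width=16, slack=2)
Line 5: ['bear', 'python', 'table'] (min_width=17, slack=1)
Line 6: ['hospital', 'is', 'cloud'] (min_width=17, slack=1)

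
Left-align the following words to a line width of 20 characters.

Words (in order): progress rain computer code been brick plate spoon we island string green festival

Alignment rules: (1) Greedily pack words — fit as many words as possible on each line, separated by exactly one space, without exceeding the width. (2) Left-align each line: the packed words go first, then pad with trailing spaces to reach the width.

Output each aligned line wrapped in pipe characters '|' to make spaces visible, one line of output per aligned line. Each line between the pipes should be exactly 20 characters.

Answer: |progress rain       |
|computer code been  |
|brick plate spoon we|
|island string green |
|festival            |

Derivation:
Line 1: ['progress', 'rain'] (min_width=13, slack=7)
Line 2: ['computer', 'code', 'been'] (min_width=18, slack=2)
Line 3: ['brick', 'plate', 'spoon', 'we'] (min_width=20, slack=0)
Line 4: ['island', 'string', 'green'] (min_width=19, slack=1)
Line 5: ['festival'] (min_width=8, slack=12)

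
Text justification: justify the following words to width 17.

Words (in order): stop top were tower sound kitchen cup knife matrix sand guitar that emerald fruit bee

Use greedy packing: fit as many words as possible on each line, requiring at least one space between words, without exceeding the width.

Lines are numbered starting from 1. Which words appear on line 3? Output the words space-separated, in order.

Answer: kitchen cup knife

Derivation:
Line 1: ['stop', 'top', 'were'] (min_width=13, slack=4)
Line 2: ['tower', 'sound'] (min_width=11, slack=6)
Line 3: ['kitchen', 'cup', 'knife'] (min_width=17, slack=0)
Line 4: ['matrix', 'sand'] (min_width=11, slack=6)
Line 5: ['guitar', 'that'] (min_width=11, slack=6)
Line 6: ['emerald', 'fruit', 'bee'] (min_width=17, slack=0)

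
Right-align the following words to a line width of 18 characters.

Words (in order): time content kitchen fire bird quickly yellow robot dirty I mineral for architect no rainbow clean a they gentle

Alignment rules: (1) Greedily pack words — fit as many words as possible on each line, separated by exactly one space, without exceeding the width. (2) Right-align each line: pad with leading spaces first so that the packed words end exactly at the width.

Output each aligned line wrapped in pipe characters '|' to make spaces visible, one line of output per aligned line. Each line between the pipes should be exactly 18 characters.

Answer: |      time content|
| kitchen fire bird|
|    quickly yellow|
|     robot dirty I|
|       mineral for|
|      architect no|
|   rainbow clean a|
|       they gentle|

Derivation:
Line 1: ['time', 'content'] (min_width=12, slack=6)
Line 2: ['kitchen', 'fire', 'bird'] (min_width=17, slack=1)
Line 3: ['quickly', 'yellow'] (min_width=14, slack=4)
Line 4: ['robot', 'dirty', 'I'] (min_width=13, slack=5)
Line 5: ['mineral', 'for'] (min_width=11, slack=7)
Line 6: ['architect', 'no'] (min_width=12, slack=6)
Line 7: ['rainbow', 'clean', 'a'] (min_width=15, slack=3)
Line 8: ['they', 'gentle'] (min_width=11, slack=7)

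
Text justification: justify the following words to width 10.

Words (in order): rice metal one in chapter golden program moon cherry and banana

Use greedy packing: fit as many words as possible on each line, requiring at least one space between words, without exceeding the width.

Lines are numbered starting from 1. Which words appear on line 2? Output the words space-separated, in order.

Answer: one in

Derivation:
Line 1: ['rice', 'metal'] (min_width=10, slack=0)
Line 2: ['one', 'in'] (min_width=6, slack=4)
Line 3: ['chapter'] (min_width=7, slack=3)
Line 4: ['golden'] (min_width=6, slack=4)
Line 5: ['program'] (min_width=7, slack=3)
Line 6: ['moon'] (min_width=4, slack=6)
Line 7: ['cherry', 'and'] (min_width=10, slack=0)
Line 8: ['banana'] (min_width=6, slack=4)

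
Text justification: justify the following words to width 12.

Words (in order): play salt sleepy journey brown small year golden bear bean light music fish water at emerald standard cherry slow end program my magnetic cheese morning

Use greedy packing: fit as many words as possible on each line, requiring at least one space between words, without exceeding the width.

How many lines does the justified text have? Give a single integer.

Answer: 15

Derivation:
Line 1: ['play', 'salt'] (min_width=9, slack=3)
Line 2: ['sleepy'] (min_width=6, slack=6)
Line 3: ['journey'] (min_width=7, slack=5)
Line 4: ['brown', 'small'] (min_width=11, slack=1)
Line 5: ['year', 'golden'] (min_width=11, slack=1)
Line 6: ['bear', 'bean'] (min_width=9, slack=3)
Line 7: ['light', 'music'] (min_width=11, slack=1)
Line 8: ['fish', 'water'] (min_width=10, slack=2)
Line 9: ['at', 'emerald'] (min_width=10, slack=2)
Line 10: ['standard'] (min_width=8, slack=4)
Line 11: ['cherry', 'slow'] (min_width=11, slack=1)
Line 12: ['end', 'program'] (min_width=11, slack=1)
Line 13: ['my', 'magnetic'] (min_width=11, slack=1)
Line 14: ['cheese'] (min_width=6, slack=6)
Line 15: ['morning'] (min_width=7, slack=5)
Total lines: 15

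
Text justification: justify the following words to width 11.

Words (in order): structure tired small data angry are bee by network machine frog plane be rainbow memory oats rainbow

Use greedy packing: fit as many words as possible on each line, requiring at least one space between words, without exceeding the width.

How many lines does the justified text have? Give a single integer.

Line 1: ['structure'] (min_width=9, slack=2)
Line 2: ['tired', 'small'] (min_width=11, slack=0)
Line 3: ['data', 'angry'] (min_width=10, slack=1)
Line 4: ['are', 'bee', 'by'] (min_width=10, slack=1)
Line 5: ['network'] (min_width=7, slack=4)
Line 6: ['machine'] (min_width=7, slack=4)
Line 7: ['frog', 'plane'] (min_width=10, slack=1)
Line 8: ['be', 'rainbow'] (min_width=10, slack=1)
Line 9: ['memory', 'oats'] (min_width=11, slack=0)
Line 10: ['rainbow'] (min_width=7, slack=4)
Total lines: 10

Answer: 10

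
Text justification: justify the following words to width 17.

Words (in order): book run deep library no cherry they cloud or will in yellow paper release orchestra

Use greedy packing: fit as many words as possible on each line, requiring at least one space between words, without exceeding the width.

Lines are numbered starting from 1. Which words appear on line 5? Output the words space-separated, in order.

Answer: paper release

Derivation:
Line 1: ['book', 'run', 'deep'] (min_width=13, slack=4)
Line 2: ['library', 'no', 'cherry'] (min_width=17, slack=0)
Line 3: ['they', 'cloud', 'or'] (min_width=13, slack=4)
Line 4: ['will', 'in', 'yellow'] (min_width=14, slack=3)
Line 5: ['paper', 'release'] (min_width=13, slack=4)
Line 6: ['orchestra'] (min_width=9, slack=8)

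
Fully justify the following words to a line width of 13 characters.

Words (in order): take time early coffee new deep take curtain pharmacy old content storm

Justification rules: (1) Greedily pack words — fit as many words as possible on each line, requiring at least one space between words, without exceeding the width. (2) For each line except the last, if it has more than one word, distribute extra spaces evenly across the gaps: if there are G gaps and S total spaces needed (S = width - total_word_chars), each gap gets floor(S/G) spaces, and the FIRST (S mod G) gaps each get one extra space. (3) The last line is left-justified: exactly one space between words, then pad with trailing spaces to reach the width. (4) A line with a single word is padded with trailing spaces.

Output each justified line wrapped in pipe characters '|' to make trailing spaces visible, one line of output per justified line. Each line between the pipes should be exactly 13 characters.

Line 1: ['take', 'time'] (min_width=9, slack=4)
Line 2: ['early', 'coffee'] (min_width=12, slack=1)
Line 3: ['new', 'deep', 'take'] (min_width=13, slack=0)
Line 4: ['curtain'] (min_width=7, slack=6)
Line 5: ['pharmacy', 'old'] (min_width=12, slack=1)
Line 6: ['content', 'storm'] (min_width=13, slack=0)

Answer: |take     time|
|early  coffee|
|new deep take|
|curtain      |
|pharmacy  old|
|content storm|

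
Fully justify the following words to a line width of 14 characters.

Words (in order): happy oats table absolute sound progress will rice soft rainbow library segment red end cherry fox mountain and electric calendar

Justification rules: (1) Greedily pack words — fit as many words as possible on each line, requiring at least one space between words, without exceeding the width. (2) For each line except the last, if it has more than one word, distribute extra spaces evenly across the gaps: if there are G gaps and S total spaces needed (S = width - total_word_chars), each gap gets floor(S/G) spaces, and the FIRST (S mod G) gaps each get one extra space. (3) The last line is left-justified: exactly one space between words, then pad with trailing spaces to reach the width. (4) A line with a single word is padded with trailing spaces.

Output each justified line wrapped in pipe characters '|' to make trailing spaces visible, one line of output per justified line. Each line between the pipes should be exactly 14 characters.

Answer: |happy     oats|
|table absolute|
|sound progress|
|will rice soft|
|rainbow       |
|library       |
|segment    red|
|end cherry fox|
|mountain   and|
|electric      |
|calendar      |

Derivation:
Line 1: ['happy', 'oats'] (min_width=10, slack=4)
Line 2: ['table', 'absolute'] (min_width=14, slack=0)
Line 3: ['sound', 'progress'] (min_width=14, slack=0)
Line 4: ['will', 'rice', 'soft'] (min_width=14, slack=0)
Line 5: ['rainbow'] (min_width=7, slack=7)
Line 6: ['library'] (min_width=7, slack=7)
Line 7: ['segment', 'red'] (min_width=11, slack=3)
Line 8: ['end', 'cherry', 'fox'] (min_width=14, slack=0)
Line 9: ['mountain', 'and'] (min_width=12, slack=2)
Line 10: ['electric'] (min_width=8, slack=6)
Line 11: ['calendar'] (min_width=8, slack=6)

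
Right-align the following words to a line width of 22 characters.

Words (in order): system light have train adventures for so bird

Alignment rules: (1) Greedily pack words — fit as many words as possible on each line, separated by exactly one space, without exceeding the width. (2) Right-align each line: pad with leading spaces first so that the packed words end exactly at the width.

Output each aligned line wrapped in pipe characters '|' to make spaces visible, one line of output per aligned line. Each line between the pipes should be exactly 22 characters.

Line 1: ['system', 'light', 'have'] (min_width=17, slack=5)
Line 2: ['train', 'adventures', 'for'] (min_width=20, slack=2)
Line 3: ['so', 'bird'] (min_width=7, slack=15)

Answer: |     system light have|
|  train adventures for|
|               so bird|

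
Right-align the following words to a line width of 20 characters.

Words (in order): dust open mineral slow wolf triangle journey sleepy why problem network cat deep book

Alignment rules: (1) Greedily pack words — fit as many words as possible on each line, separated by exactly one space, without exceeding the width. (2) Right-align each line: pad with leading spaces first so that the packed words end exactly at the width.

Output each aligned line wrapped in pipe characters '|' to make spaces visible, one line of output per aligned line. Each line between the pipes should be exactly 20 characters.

Line 1: ['dust', 'open', 'mineral'] (min_width=17, slack=3)
Line 2: ['slow', 'wolf', 'triangle'] (min_width=18, slack=2)
Line 3: ['journey', 'sleepy', 'why'] (min_width=18, slack=2)
Line 4: ['problem', 'network', 'cat'] (min_width=19, slack=1)
Line 5: ['deep', 'book'] (min_width=9, slack=11)

Answer: |   dust open mineral|
|  slow wolf triangle|
|  journey sleepy why|
| problem network cat|
|           deep book|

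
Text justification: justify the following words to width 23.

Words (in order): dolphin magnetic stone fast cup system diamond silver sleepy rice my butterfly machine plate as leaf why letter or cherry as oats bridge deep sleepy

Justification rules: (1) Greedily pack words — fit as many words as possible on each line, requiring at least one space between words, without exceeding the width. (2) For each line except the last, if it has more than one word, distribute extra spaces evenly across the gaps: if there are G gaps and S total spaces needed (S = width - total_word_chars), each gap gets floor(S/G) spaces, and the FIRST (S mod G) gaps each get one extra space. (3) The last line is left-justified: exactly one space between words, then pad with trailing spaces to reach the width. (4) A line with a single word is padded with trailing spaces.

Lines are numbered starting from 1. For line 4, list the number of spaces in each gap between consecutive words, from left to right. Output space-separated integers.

Answer: 1 1

Derivation:
Line 1: ['dolphin', 'magnetic', 'stone'] (min_width=22, slack=1)
Line 2: ['fast', 'cup', 'system', 'diamond'] (min_width=23, slack=0)
Line 3: ['silver', 'sleepy', 'rice', 'my'] (min_width=21, slack=2)
Line 4: ['butterfly', 'machine', 'plate'] (min_width=23, slack=0)
Line 5: ['as', 'leaf', 'why', 'letter', 'or'] (min_width=21, slack=2)
Line 6: ['cherry', 'as', 'oats', 'bridge'] (min_width=21, slack=2)
Line 7: ['deep', 'sleepy'] (min_width=11, slack=12)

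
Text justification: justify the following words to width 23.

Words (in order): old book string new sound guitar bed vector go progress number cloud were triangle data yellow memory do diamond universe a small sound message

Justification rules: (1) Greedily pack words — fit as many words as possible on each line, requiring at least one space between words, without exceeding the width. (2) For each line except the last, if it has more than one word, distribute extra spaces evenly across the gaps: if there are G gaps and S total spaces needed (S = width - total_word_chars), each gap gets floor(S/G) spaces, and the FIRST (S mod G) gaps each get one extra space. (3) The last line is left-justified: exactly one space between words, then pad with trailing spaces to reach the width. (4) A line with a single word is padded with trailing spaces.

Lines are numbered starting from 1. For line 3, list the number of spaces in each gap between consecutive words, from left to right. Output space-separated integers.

Line 1: ['old', 'book', 'string', 'new'] (min_width=19, slack=4)
Line 2: ['sound', 'guitar', 'bed', 'vector'] (min_width=23, slack=0)
Line 3: ['go', 'progress', 'number'] (min_width=18, slack=5)
Line 4: ['cloud', 'were', 'triangle'] (min_width=19, slack=4)
Line 5: ['data', 'yellow', 'memory', 'do'] (min_width=21, slack=2)
Line 6: ['diamond', 'universe', 'a'] (min_width=18, slack=5)
Line 7: ['small', 'sound', 'message'] (min_width=19, slack=4)

Answer: 4 3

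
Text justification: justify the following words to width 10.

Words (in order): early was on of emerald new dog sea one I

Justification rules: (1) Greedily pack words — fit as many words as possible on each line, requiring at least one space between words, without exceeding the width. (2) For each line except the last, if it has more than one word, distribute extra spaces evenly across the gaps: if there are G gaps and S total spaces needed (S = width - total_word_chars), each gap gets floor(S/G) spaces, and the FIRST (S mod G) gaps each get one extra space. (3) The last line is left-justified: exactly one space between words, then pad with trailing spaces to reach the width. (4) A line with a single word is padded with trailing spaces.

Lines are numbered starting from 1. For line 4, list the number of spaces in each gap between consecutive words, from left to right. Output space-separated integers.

Line 1: ['early', 'was'] (min_width=9, slack=1)
Line 2: ['on', 'of'] (min_width=5, slack=5)
Line 3: ['emerald'] (min_width=7, slack=3)
Line 4: ['new', 'dog'] (min_width=7, slack=3)
Line 5: ['sea', 'one', 'I'] (min_width=9, slack=1)

Answer: 4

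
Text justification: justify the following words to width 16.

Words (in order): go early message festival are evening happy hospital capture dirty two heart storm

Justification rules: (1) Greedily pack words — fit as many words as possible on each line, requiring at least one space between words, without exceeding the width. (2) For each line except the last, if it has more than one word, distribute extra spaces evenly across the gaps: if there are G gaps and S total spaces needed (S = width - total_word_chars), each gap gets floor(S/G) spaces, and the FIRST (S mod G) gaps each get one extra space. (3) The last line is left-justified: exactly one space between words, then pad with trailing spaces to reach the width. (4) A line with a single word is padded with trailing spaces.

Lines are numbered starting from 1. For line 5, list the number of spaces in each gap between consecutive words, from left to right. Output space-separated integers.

Answer: 2 1

Derivation:
Line 1: ['go', 'early', 'message'] (min_width=16, slack=0)
Line 2: ['festival', 'are'] (min_width=12, slack=4)
Line 3: ['evening', 'happy'] (min_width=13, slack=3)
Line 4: ['hospital', 'capture'] (min_width=16, slack=0)
Line 5: ['dirty', 'two', 'heart'] (min_width=15, slack=1)
Line 6: ['storm'] (min_width=5, slack=11)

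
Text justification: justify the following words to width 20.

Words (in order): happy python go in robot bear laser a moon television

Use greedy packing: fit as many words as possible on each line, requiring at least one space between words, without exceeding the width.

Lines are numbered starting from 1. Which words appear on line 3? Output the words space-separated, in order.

Answer: moon television

Derivation:
Line 1: ['happy', 'python', 'go', 'in'] (min_width=18, slack=2)
Line 2: ['robot', 'bear', 'laser', 'a'] (min_width=18, slack=2)
Line 3: ['moon', 'television'] (min_width=15, slack=5)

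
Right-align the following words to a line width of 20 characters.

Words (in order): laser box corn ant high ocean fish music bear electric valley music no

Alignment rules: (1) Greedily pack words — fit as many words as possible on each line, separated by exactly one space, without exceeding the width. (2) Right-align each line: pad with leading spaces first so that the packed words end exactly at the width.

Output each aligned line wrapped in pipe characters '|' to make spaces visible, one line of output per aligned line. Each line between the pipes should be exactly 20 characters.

Line 1: ['laser', 'box', 'corn', 'ant'] (min_width=18, slack=2)
Line 2: ['high', 'ocean', 'fish'] (min_width=15, slack=5)
Line 3: ['music', 'bear', 'electric'] (min_width=19, slack=1)
Line 4: ['valley', 'music', 'no'] (min_width=15, slack=5)

Answer: |  laser box corn ant|
|     high ocean fish|
| music bear electric|
|     valley music no|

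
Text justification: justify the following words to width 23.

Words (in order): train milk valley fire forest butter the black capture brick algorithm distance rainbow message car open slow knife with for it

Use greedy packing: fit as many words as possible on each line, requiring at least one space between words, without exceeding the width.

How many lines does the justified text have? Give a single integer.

Answer: 6

Derivation:
Line 1: ['train', 'milk', 'valley', 'fire'] (min_width=22, slack=1)
Line 2: ['forest', 'butter', 'the', 'black'] (min_width=23, slack=0)
Line 3: ['capture', 'brick', 'algorithm'] (min_width=23, slack=0)
Line 4: ['distance', 'rainbow'] (min_width=16, slack=7)
Line 5: ['message', 'car', 'open', 'slow'] (min_width=21, slack=2)
Line 6: ['knife', 'with', 'for', 'it'] (min_width=17, slack=6)
Total lines: 6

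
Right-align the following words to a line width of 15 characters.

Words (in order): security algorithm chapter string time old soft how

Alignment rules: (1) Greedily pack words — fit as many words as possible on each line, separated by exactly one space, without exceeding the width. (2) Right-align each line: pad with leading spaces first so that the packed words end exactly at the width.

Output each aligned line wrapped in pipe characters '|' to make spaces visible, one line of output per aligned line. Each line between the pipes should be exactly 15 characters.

Answer: |       security|
|      algorithm|
| chapter string|
|  time old soft|
|            how|

Derivation:
Line 1: ['security'] (min_width=8, slack=7)
Line 2: ['algorithm'] (min_width=9, slack=6)
Line 3: ['chapter', 'string'] (min_width=14, slack=1)
Line 4: ['time', 'old', 'soft'] (min_width=13, slack=2)
Line 5: ['how'] (min_width=3, slack=12)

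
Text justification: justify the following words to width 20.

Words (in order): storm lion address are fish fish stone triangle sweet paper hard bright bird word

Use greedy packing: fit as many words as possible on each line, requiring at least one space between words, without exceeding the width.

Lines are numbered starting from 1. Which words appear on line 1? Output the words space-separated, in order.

Line 1: ['storm', 'lion', 'address'] (min_width=18, slack=2)
Line 2: ['are', 'fish', 'fish', 'stone'] (min_width=19, slack=1)
Line 3: ['triangle', 'sweet', 'paper'] (min_width=20, slack=0)
Line 4: ['hard', 'bright', 'bird'] (min_width=16, slack=4)
Line 5: ['word'] (min_width=4, slack=16)

Answer: storm lion address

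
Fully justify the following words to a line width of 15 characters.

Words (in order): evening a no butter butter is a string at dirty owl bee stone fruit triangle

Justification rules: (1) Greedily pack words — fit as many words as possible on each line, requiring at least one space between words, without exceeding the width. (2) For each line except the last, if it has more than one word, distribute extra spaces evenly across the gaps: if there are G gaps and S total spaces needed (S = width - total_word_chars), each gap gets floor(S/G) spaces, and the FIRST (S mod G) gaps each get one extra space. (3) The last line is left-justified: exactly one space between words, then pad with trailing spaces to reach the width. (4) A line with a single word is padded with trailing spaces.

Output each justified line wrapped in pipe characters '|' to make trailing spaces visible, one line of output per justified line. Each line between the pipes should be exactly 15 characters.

Answer: |evening   a  no|
|butter   butter|
|is  a string at|
|dirty  owl  bee|
|stone     fruit|
|triangle       |

Derivation:
Line 1: ['evening', 'a', 'no'] (min_width=12, slack=3)
Line 2: ['butter', 'butter'] (min_width=13, slack=2)
Line 3: ['is', 'a', 'string', 'at'] (min_width=14, slack=1)
Line 4: ['dirty', 'owl', 'bee'] (min_width=13, slack=2)
Line 5: ['stone', 'fruit'] (min_width=11, slack=4)
Line 6: ['triangle'] (min_width=8, slack=7)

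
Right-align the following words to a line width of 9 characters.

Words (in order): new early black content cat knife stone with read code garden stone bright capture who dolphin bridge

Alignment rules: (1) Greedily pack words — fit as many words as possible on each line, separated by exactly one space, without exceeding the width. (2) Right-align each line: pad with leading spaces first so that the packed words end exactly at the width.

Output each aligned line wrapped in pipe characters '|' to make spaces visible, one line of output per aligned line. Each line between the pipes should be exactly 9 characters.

Answer: |new early|
|    black|
|  content|
|cat knife|
|    stone|
|with read|
|     code|
|   garden|
|    stone|
|   bright|
|  capture|
|      who|
|  dolphin|
|   bridge|

Derivation:
Line 1: ['new', 'early'] (min_width=9, slack=0)
Line 2: ['black'] (min_width=5, slack=4)
Line 3: ['content'] (min_width=7, slack=2)
Line 4: ['cat', 'knife'] (min_width=9, slack=0)
Line 5: ['stone'] (min_width=5, slack=4)
Line 6: ['with', 'read'] (min_width=9, slack=0)
Line 7: ['code'] (min_width=4, slack=5)
Line 8: ['garden'] (min_width=6, slack=3)
Line 9: ['stone'] (min_width=5, slack=4)
Line 10: ['bright'] (min_width=6, slack=3)
Line 11: ['capture'] (min_width=7, slack=2)
Line 12: ['who'] (min_width=3, slack=6)
Line 13: ['dolphin'] (min_width=7, slack=2)
Line 14: ['bridge'] (min_width=6, slack=3)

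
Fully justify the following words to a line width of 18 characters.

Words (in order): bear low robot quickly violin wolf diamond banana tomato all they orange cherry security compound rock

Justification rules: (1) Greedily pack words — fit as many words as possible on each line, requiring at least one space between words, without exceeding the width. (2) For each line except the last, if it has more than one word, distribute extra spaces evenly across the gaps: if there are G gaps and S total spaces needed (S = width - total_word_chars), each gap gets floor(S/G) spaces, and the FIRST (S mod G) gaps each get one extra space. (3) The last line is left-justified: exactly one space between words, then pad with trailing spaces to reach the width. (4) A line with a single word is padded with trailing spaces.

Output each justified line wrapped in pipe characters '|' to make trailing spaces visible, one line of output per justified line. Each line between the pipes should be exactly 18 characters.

Line 1: ['bear', 'low', 'robot'] (min_width=14, slack=4)
Line 2: ['quickly', 'violin'] (min_width=14, slack=4)
Line 3: ['wolf', 'diamond'] (min_width=12, slack=6)
Line 4: ['banana', 'tomato', 'all'] (min_width=17, slack=1)
Line 5: ['they', 'orange', 'cherry'] (min_width=18, slack=0)
Line 6: ['security', 'compound'] (min_width=17, slack=1)
Line 7: ['rock'] (min_width=4, slack=14)

Answer: |bear   low   robot|
|quickly     violin|
|wolf       diamond|
|banana  tomato all|
|they orange cherry|
|security  compound|
|rock              |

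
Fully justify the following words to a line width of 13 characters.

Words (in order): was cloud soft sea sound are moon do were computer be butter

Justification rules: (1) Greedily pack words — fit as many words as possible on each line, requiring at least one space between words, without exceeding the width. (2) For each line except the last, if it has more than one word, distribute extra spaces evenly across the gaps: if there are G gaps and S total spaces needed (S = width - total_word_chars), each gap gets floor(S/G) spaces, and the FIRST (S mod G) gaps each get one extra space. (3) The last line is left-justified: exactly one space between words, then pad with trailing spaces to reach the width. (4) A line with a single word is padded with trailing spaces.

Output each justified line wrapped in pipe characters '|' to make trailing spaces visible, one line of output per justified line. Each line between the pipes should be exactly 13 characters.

Answer: |was     cloud|
|soft      sea|
|sound     are|
|moon  do were|
|computer   be|
|butter       |

Derivation:
Line 1: ['was', 'cloud'] (min_width=9, slack=4)
Line 2: ['soft', 'sea'] (min_width=8, slack=5)
Line 3: ['sound', 'are'] (min_width=9, slack=4)
Line 4: ['moon', 'do', 'were'] (min_width=12, slack=1)
Line 5: ['computer', 'be'] (min_width=11, slack=2)
Line 6: ['butter'] (min_width=6, slack=7)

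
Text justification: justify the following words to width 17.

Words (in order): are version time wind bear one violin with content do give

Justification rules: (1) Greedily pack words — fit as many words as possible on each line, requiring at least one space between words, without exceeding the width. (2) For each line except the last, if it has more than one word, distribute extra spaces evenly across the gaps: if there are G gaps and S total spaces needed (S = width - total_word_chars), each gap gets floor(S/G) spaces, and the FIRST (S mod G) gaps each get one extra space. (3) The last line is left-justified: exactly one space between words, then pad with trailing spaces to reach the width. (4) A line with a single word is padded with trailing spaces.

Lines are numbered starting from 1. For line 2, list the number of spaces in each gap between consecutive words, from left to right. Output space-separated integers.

Answer: 3 3

Derivation:
Line 1: ['are', 'version', 'time'] (min_width=16, slack=1)
Line 2: ['wind', 'bear', 'one'] (min_width=13, slack=4)
Line 3: ['violin', 'with'] (min_width=11, slack=6)
Line 4: ['content', 'do', 'give'] (min_width=15, slack=2)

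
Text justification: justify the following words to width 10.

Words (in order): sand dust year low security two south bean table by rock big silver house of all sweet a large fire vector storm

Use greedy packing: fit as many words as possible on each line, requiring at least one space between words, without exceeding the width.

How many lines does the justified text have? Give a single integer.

Line 1: ['sand', 'dust'] (min_width=9, slack=1)
Line 2: ['year', 'low'] (min_width=8, slack=2)
Line 3: ['security'] (min_width=8, slack=2)
Line 4: ['two', 'south'] (min_width=9, slack=1)
Line 5: ['bean', 'table'] (min_width=10, slack=0)
Line 6: ['by', 'rock'] (min_width=7, slack=3)
Line 7: ['big', 'silver'] (min_width=10, slack=0)
Line 8: ['house', 'of'] (min_width=8, slack=2)
Line 9: ['all', 'sweet'] (min_width=9, slack=1)
Line 10: ['a', 'large'] (min_width=7, slack=3)
Line 11: ['fire'] (min_width=4, slack=6)
Line 12: ['vector'] (min_width=6, slack=4)
Line 13: ['storm'] (min_width=5, slack=5)
Total lines: 13

Answer: 13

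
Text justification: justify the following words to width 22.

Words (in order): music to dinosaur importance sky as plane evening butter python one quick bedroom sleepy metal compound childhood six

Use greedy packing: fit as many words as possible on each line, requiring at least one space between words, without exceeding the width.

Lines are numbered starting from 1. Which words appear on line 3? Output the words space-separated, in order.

Answer: plane evening butter

Derivation:
Line 1: ['music', 'to', 'dinosaur'] (min_width=17, slack=5)
Line 2: ['importance', 'sky', 'as'] (min_width=17, slack=5)
Line 3: ['plane', 'evening', 'butter'] (min_width=20, slack=2)
Line 4: ['python', 'one', 'quick'] (min_width=16, slack=6)
Line 5: ['bedroom', 'sleepy', 'metal'] (min_width=20, slack=2)
Line 6: ['compound', 'childhood', 'six'] (min_width=22, slack=0)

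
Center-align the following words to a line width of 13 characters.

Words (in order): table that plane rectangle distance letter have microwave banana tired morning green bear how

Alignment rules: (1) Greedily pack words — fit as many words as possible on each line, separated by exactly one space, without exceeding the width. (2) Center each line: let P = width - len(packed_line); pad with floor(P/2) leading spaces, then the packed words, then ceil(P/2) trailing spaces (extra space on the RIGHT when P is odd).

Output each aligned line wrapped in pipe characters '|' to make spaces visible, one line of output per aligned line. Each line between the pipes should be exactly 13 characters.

Answer: | table that  |
|    plane    |
|  rectangle  |
|  distance   |
| letter have |
|  microwave  |
|banana tired |
|morning green|
|  bear how   |

Derivation:
Line 1: ['table', 'that'] (min_width=10, slack=3)
Line 2: ['plane'] (min_width=5, slack=8)
Line 3: ['rectangle'] (min_width=9, slack=4)
Line 4: ['distance'] (min_width=8, slack=5)
Line 5: ['letter', 'have'] (min_width=11, slack=2)
Line 6: ['microwave'] (min_width=9, slack=4)
Line 7: ['banana', 'tired'] (min_width=12, slack=1)
Line 8: ['morning', 'green'] (min_width=13, slack=0)
Line 9: ['bear', 'how'] (min_width=8, slack=5)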